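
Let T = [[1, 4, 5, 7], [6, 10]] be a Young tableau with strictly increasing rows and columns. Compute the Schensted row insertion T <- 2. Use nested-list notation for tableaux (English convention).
In row 1, 2 replaces 4 (the leftmost entry greater than 2); 4 is bumped to row 2. In row 2, 4 replaces 6 (the leftmost entry greater than 4); 6 is bumped to row 3. 6 starts a new row 3. The new tableau is [[1, 2, 5, 7], [4, 10], [6]].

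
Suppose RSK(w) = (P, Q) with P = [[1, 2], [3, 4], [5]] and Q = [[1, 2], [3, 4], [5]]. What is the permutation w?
Reverse the RSK construction: for i from n down to 1, find the cell of Q containing i, remove the entry at that cell from P, and reverse-bump it up through P; the value ejected from row 1 is w(i).

Step i=5: Q has 5 at row 3, column 1; remove 5 from row 3 of P and reverse-bump: 5 enters row 2 and ejects 4; 4 enters row 1 and ejects 2. So w(5) = 2. P is now [[1, 4], [3, 5]].
Step i=4: Q has 4 at row 2, column 2; remove 5 from row 2 of P and reverse-bump: 5 enters row 1 and ejects 4. So w(4) = 4. P is now [[1, 5], [3]].
Step i=3: Q has 3 at row 2, column 1; remove 3 from row 2 of P and reverse-bump: 3 enters row 1 and ejects 1. So w(3) = 1. P is now [[3, 5]].
Step i=2: Q has 2 at row 1, column 2; remove that cell from P, ejecting 5. So w(2) = 5. P is now [[3]].
Step i=1: Q has 1 at row 1, column 1; remove that cell from P, ejecting 3. So w(1) = 3. P is now [].

So w = 3 5 1 4 2.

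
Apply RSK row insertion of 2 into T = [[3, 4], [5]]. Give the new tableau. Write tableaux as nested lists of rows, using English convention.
[[2, 4], [3], [5]]

In row 1, 2 replaces 3 (the leftmost entry greater than 2); 3 is bumped to row 2. In row 2, 3 replaces 5 (the leftmost entry greater than 3); 5 is bumped to row 3. 5 starts a new row 3. The new tableau is [[2, 4], [3], [5]].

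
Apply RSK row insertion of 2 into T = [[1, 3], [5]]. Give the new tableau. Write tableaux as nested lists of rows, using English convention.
In row 1, 2 replaces 3 (the leftmost entry greater than 2); 3 is bumped to row 2. In row 2, 3 replaces 5 (the leftmost entry greater than 3); 5 is bumped to row 3. 5 starts a new row 3. The new tableau is [[1, 2], [3], [5]].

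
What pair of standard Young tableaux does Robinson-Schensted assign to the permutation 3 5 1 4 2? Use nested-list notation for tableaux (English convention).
P = [[1, 2], [3, 4], [5]], Q = [[1, 2], [3, 4], [5]]

Insert each entry of the permutation into P by Schensted row insertion, recording in Q the position of each new cell.

Insert 3: appended to row 1. P = [[3]].
Insert 5: appended to row 1. P = [[3, 5]].
Insert 1: 1 bumps 3 from row 1; 3 starts row 2. P = [[1, 5], [3]].
Insert 4: 4 bumps 5 from row 1; 5 appends to row 2. P = [[1, 4], [3, 5]].
Insert 2: 2 bumps 4 from row 1; 4 bumps 5 from row 2; 5 starts row 3. P = [[1, 2], [3, 4], [5]].

So P = [[1, 2], [3, 4], [5]], Q = [[1, 2], [3, 4], [5]].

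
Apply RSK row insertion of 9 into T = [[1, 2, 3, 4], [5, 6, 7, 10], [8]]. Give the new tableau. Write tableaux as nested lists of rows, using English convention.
[[1, 2, 3, 4, 9], [5, 6, 7, 10], [8]]

9 is larger than every entry of row 1, so it is appended to row 1. The new tableau is [[1, 2, 3, 4, 9], [5, 6, 7, 10], [8]].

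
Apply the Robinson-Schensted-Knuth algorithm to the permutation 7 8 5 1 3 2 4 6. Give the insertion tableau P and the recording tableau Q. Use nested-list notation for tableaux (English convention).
P = [[1, 2, 4, 6], [3, 8], [5], [7]], Q = [[1, 2, 7, 8], [3, 5], [4], [6]]

Insert each entry of the permutation into P by Schensted row insertion, recording in Q the position of each new cell.

Insert 7: appended to row 1. P = [[7]].
Insert 8: appended to row 1. P = [[7, 8]].
Insert 5: 5 bumps 7 from row 1; 7 starts row 2. P = [[5, 8], [7]].
Insert 1: 1 bumps 5 from row 1; 5 bumps 7 from row 2; 7 starts row 3. P = [[1, 8], [5], [7]].
Insert 3: 3 bumps 8 from row 1; 8 appends to row 2. P = [[1, 3], [5, 8], [7]].
Insert 2: 2 bumps 3 from row 1; 3 bumps 5 from row 2; 5 bumps 7 from row 3; 7 starts row 4. P = [[1, 2], [3, 8], [5], [7]].
Insert 4: appended to row 1. P = [[1, 2, 4], [3, 8], [5], [7]].
Insert 6: appended to row 1. P = [[1, 2, 4, 6], [3, 8], [5], [7]].

So P = [[1, 2, 4, 6], [3, 8], [5], [7]], Q = [[1, 2, 7, 8], [3, 5], [4], [6]].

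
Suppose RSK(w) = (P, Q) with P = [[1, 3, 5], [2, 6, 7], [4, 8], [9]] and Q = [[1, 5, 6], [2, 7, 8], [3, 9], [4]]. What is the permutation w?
Reverse the RSK construction: for i from n down to 1, find the cell of Q containing i, remove the entry at that cell from P, and reverse-bump it up through P; the value ejected from row 1 is w(i).

Step i=9: Q has 9 at row 3, column 2; remove 8 from row 3 of P and reverse-bump: 8 enters row 2 and ejects 7; 7 enters row 1 and ejects 5. So w(9) = 5. P is now [[1, 3, 7], [2, 6, 8], [4], [9]].
Step i=8: Q has 8 at row 2, column 3; remove 8 from row 2 of P and reverse-bump: 8 enters row 1 and ejects 7. So w(8) = 7. P is now [[1, 3, 8], [2, 6], [4], [9]].
Step i=7: Q has 7 at row 2, column 2; remove 6 from row 2 of P and reverse-bump: 6 enters row 1 and ejects 3. So w(7) = 3. P is now [[1, 6, 8], [2], [4], [9]].
Step i=6: Q has 6 at row 1, column 3; remove that cell from P, ejecting 8. So w(6) = 8. P is now [[1, 6], [2], [4], [9]].
Step i=5: Q has 5 at row 1, column 2; remove that cell from P, ejecting 6. So w(5) = 6. P is now [[1], [2], [4], [9]].
Step i=4: Q has 4 at row 4, column 1; remove 9 from row 4 of P and reverse-bump: 9 enters row 3 and ejects 4; 4 enters row 2 and ejects 2; 2 enters row 1 and ejects 1. So w(4) = 1. P is now [[2], [4], [9]].
Step i=3: Q has 3 at row 3, column 1; remove 9 from row 3 of P and reverse-bump: 9 enters row 2 and ejects 4; 4 enters row 1 and ejects 2. So w(3) = 2. P is now [[4], [9]].
Step i=2: Q has 2 at row 2, column 1; remove 9 from row 2 of P and reverse-bump: 9 enters row 1 and ejects 4. So w(2) = 4. P is now [[9]].
Step i=1: Q has 1 at row 1, column 1; remove that cell from P, ejecting 9. So w(1) = 9. P is now [].

So w = 9 4 2 1 6 8 3 7 5.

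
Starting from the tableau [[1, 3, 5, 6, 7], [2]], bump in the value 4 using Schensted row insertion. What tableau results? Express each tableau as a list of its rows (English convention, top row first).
[[1, 3, 4, 6, 7], [2, 5]]

In row 1, 4 replaces 5 (the leftmost entry greater than 4); 5 is bumped to row 2. 5 is appended to row 2. The new tableau is [[1, 3, 4, 6, 7], [2, 5]].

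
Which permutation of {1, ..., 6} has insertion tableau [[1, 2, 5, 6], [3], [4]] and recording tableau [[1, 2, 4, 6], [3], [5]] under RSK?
1 4 3 5 2 6

Reverse the RSK construction: for i from n down to 1, find the cell of Q containing i, remove the entry at that cell from P, and reverse-bump it up through P; the value ejected from row 1 is w(i).

Step i=6: Q has 6 at row 1, column 4; remove that cell from P, ejecting 6. So w(6) = 6. P is now [[1, 2, 5], [3], [4]].
Step i=5: Q has 5 at row 3, column 1; remove 4 from row 3 of P and reverse-bump: 4 enters row 2 and ejects 3; 3 enters row 1 and ejects 2. So w(5) = 2. P is now [[1, 3, 5], [4]].
Step i=4: Q has 4 at row 1, column 3; remove that cell from P, ejecting 5. So w(4) = 5. P is now [[1, 3], [4]].
Step i=3: Q has 3 at row 2, column 1; remove 4 from row 2 of P and reverse-bump: 4 enters row 1 and ejects 3. So w(3) = 3. P is now [[1, 4]].
Step i=2: Q has 2 at row 1, column 2; remove that cell from P, ejecting 4. So w(2) = 4. P is now [[1]].
Step i=1: Q has 1 at row 1, column 1; remove that cell from P, ejecting 1. So w(1) = 1. P is now [].

So w = 1 4 3 5 2 6.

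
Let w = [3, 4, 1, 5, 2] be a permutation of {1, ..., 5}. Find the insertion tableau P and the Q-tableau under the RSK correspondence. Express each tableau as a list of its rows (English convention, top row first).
Insert each entry of the permutation into P by Schensted row insertion, recording in Q the position of each new cell.

Insert 3: appended to row 1. P = [[3]].
Insert 4: appended to row 1. P = [[3, 4]].
Insert 1: 1 bumps 3 from row 1; 3 starts row 2. P = [[1, 4], [3]].
Insert 5: appended to row 1. P = [[1, 4, 5], [3]].
Insert 2: 2 bumps 4 from row 1; 4 appends to row 2. P = [[1, 2, 5], [3, 4]].

So P = [[1, 2, 5], [3, 4]], Q = [[1, 2, 4], [3, 5]].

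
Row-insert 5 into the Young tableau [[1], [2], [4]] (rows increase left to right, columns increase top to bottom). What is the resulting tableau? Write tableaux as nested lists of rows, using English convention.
5 is larger than every entry of row 1, so it is appended to row 1. The new tableau is [[1, 5], [2], [4]].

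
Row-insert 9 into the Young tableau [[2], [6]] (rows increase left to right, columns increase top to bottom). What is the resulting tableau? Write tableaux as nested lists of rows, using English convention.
9 is larger than every entry of row 1, so it is appended to row 1. The new tableau is [[2, 9], [6]].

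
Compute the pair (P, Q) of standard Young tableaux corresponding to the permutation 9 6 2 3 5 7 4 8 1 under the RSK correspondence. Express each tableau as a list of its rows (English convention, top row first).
Insert each entry of the permutation into P by Schensted row insertion, recording in Q the position of each new cell.

Insert 9: appended to row 1. P = [[9]].
Insert 6: 6 bumps 9 from row 1; 9 starts row 2. P = [[6], [9]].
Insert 2: 2 bumps 6 from row 1; 6 bumps 9 from row 2; 9 starts row 3. P = [[2], [6], [9]].
Insert 3: appended to row 1. P = [[2, 3], [6], [9]].
Insert 5: appended to row 1. P = [[2, 3, 5], [6], [9]].
Insert 7: appended to row 1. P = [[2, 3, 5, 7], [6], [9]].
Insert 4: 4 bumps 5 from row 1; 5 bumps 6 from row 2; 6 bumps 9 from row 3; 9 starts row 4. P = [[2, 3, 4, 7], [5], [6], [9]].
Insert 8: appended to row 1. P = [[2, 3, 4, 7, 8], [5], [6], [9]].
Insert 1: 1 bumps 2 from row 1; 2 bumps 5 from row 2; 5 bumps 6 from row 3; 6 bumps 9 from row 4; 9 starts row 5. P = [[1, 3, 4, 7, 8], [2], [5], [6], [9]].

So P = [[1, 3, 4, 7, 8], [2], [5], [6], [9]], Q = [[1, 4, 5, 6, 8], [2], [3], [7], [9]].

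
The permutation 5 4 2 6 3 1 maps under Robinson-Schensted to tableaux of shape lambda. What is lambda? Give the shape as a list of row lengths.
RSK row insertion gives P = [[1, 3], [2, 6], [4], [5]], which has shape [2, 2, 1, 1].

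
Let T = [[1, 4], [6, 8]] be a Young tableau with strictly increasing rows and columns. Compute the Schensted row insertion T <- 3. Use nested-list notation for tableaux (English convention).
[[1, 3], [4, 8], [6]]

In row 1, 3 replaces 4 (the leftmost entry greater than 3); 4 is bumped to row 2. In row 2, 4 replaces 6 (the leftmost entry greater than 4); 6 is bumped to row 3. 6 starts a new row 3. The new tableau is [[1, 3], [4, 8], [6]].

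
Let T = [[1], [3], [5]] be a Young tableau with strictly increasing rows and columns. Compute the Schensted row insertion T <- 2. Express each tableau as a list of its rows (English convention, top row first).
2 is larger than every entry of row 1, so it is appended to row 1. The new tableau is [[1, 2], [3], [5]].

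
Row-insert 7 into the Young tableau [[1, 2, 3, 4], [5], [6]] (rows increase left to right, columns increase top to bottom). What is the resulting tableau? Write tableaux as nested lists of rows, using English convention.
7 is larger than every entry of row 1, so it is appended to row 1. The new tableau is [[1, 2, 3, 4, 7], [5], [6]].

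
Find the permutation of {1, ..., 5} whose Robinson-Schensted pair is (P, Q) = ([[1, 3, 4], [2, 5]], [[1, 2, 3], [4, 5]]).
2 3 5 1 4

Reverse the RSK construction: for i from n down to 1, find the cell of Q containing i, remove the entry at that cell from P, and reverse-bump it up through P; the value ejected from row 1 is w(i).

Step i=5: Q has 5 at row 2, column 2; remove 5 from row 2 of P and reverse-bump: 5 enters row 1 and ejects 4. So w(5) = 4. P is now [[1, 3, 5], [2]].
Step i=4: Q has 4 at row 2, column 1; remove 2 from row 2 of P and reverse-bump: 2 enters row 1 and ejects 1. So w(4) = 1. P is now [[2, 3, 5]].
Step i=3: Q has 3 at row 1, column 3; remove that cell from P, ejecting 5. So w(3) = 5. P is now [[2, 3]].
Step i=2: Q has 2 at row 1, column 2; remove that cell from P, ejecting 3. So w(2) = 3. P is now [[2]].
Step i=1: Q has 1 at row 1, column 1; remove that cell from P, ejecting 2. So w(1) = 2. P is now [].

So w = 2 3 5 1 4.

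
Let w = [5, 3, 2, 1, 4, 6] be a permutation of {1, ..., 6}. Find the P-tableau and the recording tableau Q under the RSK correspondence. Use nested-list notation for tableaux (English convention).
P = [[1, 4, 6], [2], [3], [5]], Q = [[1, 5, 6], [2], [3], [4]]

Insert each entry of the permutation into P by Schensted row insertion, recording in Q the position of each new cell.

Insert 5: appended to row 1. P = [[5]], Q = [[1]].
Insert 3: 3 bumps 5 from row 1; 5 starts row 2. P = [[3], [5]], Q = [[1], [2]].
Insert 2: 2 bumps 3 from row 1; 3 bumps 5 from row 2; 5 starts row 3. P = [[2], [3], [5]], Q = [[1], [2], [3]].
Insert 1: 1 bumps 2 from row 1; 2 bumps 3 from row 2; 3 bumps 5 from row 3; 5 starts row 4. P = [[1], [2], [3], [5]], Q = [[1], [2], [3], [4]].
Insert 4: appended to row 1. P = [[1, 4], [2], [3], [5]], Q = [[1, 5], [2], [3], [4]].
Insert 6: appended to row 1. P = [[1, 4, 6], [2], [3], [5]], Q = [[1, 5, 6], [2], [3], [4]].

So P = [[1, 4, 6], [2], [3], [5]], Q = [[1, 5, 6], [2], [3], [4]].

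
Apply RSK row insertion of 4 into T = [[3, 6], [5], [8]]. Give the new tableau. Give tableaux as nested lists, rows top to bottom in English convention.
[[3, 4], [5, 6], [8]]

In row 1, 4 replaces 6 (the leftmost entry greater than 4); 6 is bumped to row 2. 6 is appended to row 2. The new tableau is [[3, 4], [5, 6], [8]].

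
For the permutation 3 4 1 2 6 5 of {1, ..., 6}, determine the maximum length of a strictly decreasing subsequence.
2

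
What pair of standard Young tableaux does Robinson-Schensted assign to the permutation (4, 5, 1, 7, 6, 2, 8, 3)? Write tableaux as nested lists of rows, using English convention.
Insert each entry of the permutation into P by Schensted row insertion, recording in Q the position of each new cell.

After inserting 4: P = [[4]].
After inserting 5: P = [[4, 5]].
After inserting 1: P = [[1, 5], [4]].
After inserting 7: P = [[1, 5, 7], [4]].
After inserting 6: P = [[1, 5, 6], [4, 7]].
After inserting 2: P = [[1, 2, 6], [4, 5], [7]].
After inserting 8: P = [[1, 2, 6, 8], [4, 5], [7]].
After inserting 3: P = [[1, 2, 3, 8], [4, 5, 6], [7]].

So P = [[1, 2, 3, 8], [4, 5, 6], [7]], Q = [[1, 2, 4, 7], [3, 5, 8], [6]].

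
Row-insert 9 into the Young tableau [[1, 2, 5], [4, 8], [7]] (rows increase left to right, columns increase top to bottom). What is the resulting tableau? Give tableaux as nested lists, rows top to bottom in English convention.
[[1, 2, 5, 9], [4, 8], [7]]

9 is larger than every entry of row 1, so it is appended to row 1. The new tableau is [[1, 2, 5, 9], [4, 8], [7]].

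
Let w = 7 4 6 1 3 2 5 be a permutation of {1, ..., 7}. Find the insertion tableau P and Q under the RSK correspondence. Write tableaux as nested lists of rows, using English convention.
Insert each entry of the permutation into P by Schensted row insertion, recording in Q the position of each new cell.

Insert 7: appended to row 1. P = [[7]].
Insert 4: 4 bumps 7 from row 1; 7 starts row 2. P = [[4], [7]].
Insert 6: appended to row 1. P = [[4, 6], [7]].
Insert 1: 1 bumps 4 from row 1; 4 bumps 7 from row 2; 7 starts row 3. P = [[1, 6], [4], [7]].
Insert 3: 3 bumps 6 from row 1; 6 appends to row 2. P = [[1, 3], [4, 6], [7]].
Insert 2: 2 bumps 3 from row 1; 3 bumps 4 from row 2; 4 bumps 7 from row 3; 7 starts row 4. P = [[1, 2], [3, 6], [4], [7]].
Insert 5: appended to row 1. P = [[1, 2, 5], [3, 6], [4], [7]].

So P = [[1, 2, 5], [3, 6], [4], [7]], Q = [[1, 3, 7], [2, 5], [4], [6]].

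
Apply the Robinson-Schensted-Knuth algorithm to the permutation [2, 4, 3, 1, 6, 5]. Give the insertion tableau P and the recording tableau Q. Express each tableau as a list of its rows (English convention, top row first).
P = [[1, 3, 5], [2, 6], [4]], Q = [[1, 2, 5], [3, 6], [4]]

Insert each entry of the permutation into P by Schensted row insertion, recording in Q the position of each new cell.

Insert 2: appended to row 1. P = [[2]], Q = [[1]].
Insert 4: appended to row 1. P = [[2, 4]], Q = [[1, 2]].
Insert 3: 3 bumps 4 from row 1; 4 starts row 2. P = [[2, 3], [4]], Q = [[1, 2], [3]].
Insert 1: 1 bumps 2 from row 1; 2 bumps 4 from row 2; 4 starts row 3. P = [[1, 3], [2], [4]], Q = [[1, 2], [3], [4]].
Insert 6: appended to row 1. P = [[1, 3, 6], [2], [4]], Q = [[1, 2, 5], [3], [4]].
Insert 5: 5 bumps 6 from row 1; 6 appends to row 2. P = [[1, 3, 5], [2, 6], [4]], Q = [[1, 2, 5], [3, 6], [4]].

So P = [[1, 3, 5], [2, 6], [4]], Q = [[1, 2, 5], [3, 6], [4]].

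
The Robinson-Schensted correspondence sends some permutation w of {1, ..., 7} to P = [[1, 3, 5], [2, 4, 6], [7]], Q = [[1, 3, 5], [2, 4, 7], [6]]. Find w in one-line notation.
2 1 7 4 6 3 5

Reverse the RSK construction: for i from n down to 1, find the cell of Q containing i, remove the entry at that cell from P, and reverse-bump it up through P; the value ejected from row 1 is w(i).

Step i=7: Q has 7 at row 2, column 3; remove 6 from row 2 of P and reverse-bump: 6 enters row 1 and ejects 5. So w(7) = 5. P is now [[1, 3, 6], [2, 4], [7]].
Step i=6: Q has 6 at row 3, column 1; remove 7 from row 3 of P and reverse-bump: 7 enters row 2 and ejects 4; 4 enters row 1 and ejects 3. So w(6) = 3. P is now [[1, 4, 6], [2, 7]].
Step i=5: Q has 5 at row 1, column 3; remove that cell from P, ejecting 6. So w(5) = 6. P is now [[1, 4], [2, 7]].
Step i=4: Q has 4 at row 2, column 2; remove 7 from row 2 of P and reverse-bump: 7 enters row 1 and ejects 4. So w(4) = 4. P is now [[1, 7], [2]].
Step i=3: Q has 3 at row 1, column 2; remove that cell from P, ejecting 7. So w(3) = 7. P is now [[1], [2]].
Step i=2: Q has 2 at row 2, column 1; remove 2 from row 2 of P and reverse-bump: 2 enters row 1 and ejects 1. So w(2) = 1. P is now [[2]].
Step i=1: Q has 1 at row 1, column 1; remove that cell from P, ejecting 2. So w(1) = 2. P is now [].

So w = 2 1 7 4 6 3 5.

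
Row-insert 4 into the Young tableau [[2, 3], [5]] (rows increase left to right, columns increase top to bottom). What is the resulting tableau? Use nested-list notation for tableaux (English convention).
[[2, 3, 4], [5]]

4 is larger than every entry of row 1, so it is appended to row 1. The new tableau is [[2, 3, 4], [5]].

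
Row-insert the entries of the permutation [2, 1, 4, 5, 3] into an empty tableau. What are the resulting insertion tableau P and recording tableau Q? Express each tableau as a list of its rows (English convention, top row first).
Insert each entry of the permutation into P by Schensted row insertion, recording in Q the position of each new cell.

Insert 2: appended to row 1. P = [[2]].
Insert 1: 1 bumps 2 from row 1; 2 starts row 2. P = [[1], [2]].
Insert 4: appended to row 1. P = [[1, 4], [2]].
Insert 5: appended to row 1. P = [[1, 4, 5], [2]].
Insert 3: 3 bumps 4 from row 1; 4 appends to row 2. P = [[1, 3, 5], [2, 4]].

So P = [[1, 3, 5], [2, 4]], Q = [[1, 3, 4], [2, 5]].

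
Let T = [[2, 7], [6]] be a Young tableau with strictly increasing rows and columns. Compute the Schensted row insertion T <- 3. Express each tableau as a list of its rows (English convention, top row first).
In row 1, 3 replaces 7 (the leftmost entry greater than 3); 7 is bumped to row 2. 7 is appended to row 2. The new tableau is [[2, 3], [6, 7]].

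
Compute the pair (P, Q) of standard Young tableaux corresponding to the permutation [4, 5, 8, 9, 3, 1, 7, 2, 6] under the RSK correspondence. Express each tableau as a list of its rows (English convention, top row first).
P = [[1, 2, 6, 9], [3, 5, 7], [4, 8]], Q = [[1, 2, 3, 4], [5, 7, 9], [6, 8]]

Insert each entry of the permutation into P by Schensted row insertion, recording in Q the position of each new cell.

Insert 4: appended to row 1. P = [[4]], Q = [[1]].
Insert 5: appended to row 1. P = [[4, 5]], Q = [[1, 2]].
Insert 8: appended to row 1. P = [[4, 5, 8]], Q = [[1, 2, 3]].
Insert 9: appended to row 1. P = [[4, 5, 8, 9]], Q = [[1, 2, 3, 4]].
Insert 3: 3 bumps 4 from row 1; 4 starts row 2. P = [[3, 5, 8, 9], [4]], Q = [[1, 2, 3, 4], [5]].
Insert 1: 1 bumps 3 from row 1; 3 bumps 4 from row 2; 4 starts row 3. P = [[1, 5, 8, 9], [3], [4]], Q = [[1, 2, 3, 4], [5], [6]].
Insert 7: 7 bumps 8 from row 1; 8 appends to row 2. P = [[1, 5, 7, 9], [3, 8], [4]], Q = [[1, 2, 3, 4], [5, 7], [6]].
Insert 2: 2 bumps 5 from row 1; 5 bumps 8 from row 2; 8 appends to row 3. P = [[1, 2, 7, 9], [3, 5], [4, 8]], Q = [[1, 2, 3, 4], [5, 7], [6, 8]].
Insert 6: 6 bumps 7 from row 1; 7 appends to row 2. P = [[1, 2, 6, 9], [3, 5, 7], [4, 8]], Q = [[1, 2, 3, 4], [5, 7, 9], [6, 8]].

So P = [[1, 2, 6, 9], [3, 5, 7], [4, 8]], Q = [[1, 2, 3, 4], [5, 7, 9], [6, 8]].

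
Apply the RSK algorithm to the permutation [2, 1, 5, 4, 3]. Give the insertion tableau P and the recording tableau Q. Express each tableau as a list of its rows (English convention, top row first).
P = [[1, 3], [2, 4], [5]], Q = [[1, 3], [2, 4], [5]]

Insert each entry of the permutation into P by Schensted row insertion, recording in Q the position of each new cell.

Insert 2: appended to row 1. P = [[2]], Q = [[1]].
Insert 1: 1 bumps 2 from row 1; 2 starts row 2. P = [[1], [2]], Q = [[1], [2]].
Insert 5: appended to row 1. P = [[1, 5], [2]], Q = [[1, 3], [2]].
Insert 4: 4 bumps 5 from row 1; 5 appends to row 2. P = [[1, 4], [2, 5]], Q = [[1, 3], [2, 4]].
Insert 3: 3 bumps 4 from row 1; 4 bumps 5 from row 2; 5 starts row 3. P = [[1, 3], [2, 4], [5]], Q = [[1, 3], [2, 4], [5]].

So P = [[1, 3], [2, 4], [5]], Q = [[1, 3], [2, 4], [5]].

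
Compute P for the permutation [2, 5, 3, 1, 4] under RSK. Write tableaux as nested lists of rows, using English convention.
P = [[1, 3, 4], [2], [5]]

Insert 2: appended to row 1. P = [[2]].
Insert 5: appended to row 1. P = [[2, 5]].
Insert 3: 3 bumps 5 from row 1; 5 starts row 2. P = [[2, 3], [5]].
Insert 1: 1 bumps 2 from row 1; 2 bumps 5 from row 2; 5 starts row 3. P = [[1, 3], [2], [5]].
Insert 4: appended to row 1. P = [[1, 3, 4], [2], [5]].

So P = [[1, 3, 4], [2], [5]].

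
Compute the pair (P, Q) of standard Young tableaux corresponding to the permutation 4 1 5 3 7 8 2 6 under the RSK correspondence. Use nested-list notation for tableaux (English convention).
Insert each entry of the permutation into P by Schensted row insertion, recording in Q the position of each new cell.

Insert 4: appended to row 1. P = [[4]].
Insert 1: 1 bumps 4 from row 1; 4 starts row 2. P = [[1], [4]].
Insert 5: appended to row 1. P = [[1, 5], [4]].
Insert 3: 3 bumps 5 from row 1; 5 appends to row 2. P = [[1, 3], [4, 5]].
Insert 7: appended to row 1. P = [[1, 3, 7], [4, 5]].
Insert 8: appended to row 1. P = [[1, 3, 7, 8], [4, 5]].
Insert 2: 2 bumps 3 from row 1; 3 bumps 4 from row 2; 4 starts row 3. P = [[1, 2, 7, 8], [3, 5], [4]].
Insert 6: 6 bumps 7 from row 1; 7 appends to row 2. P = [[1, 2, 6, 8], [3, 5, 7], [4]].

So P = [[1, 2, 6, 8], [3, 5, 7], [4]], Q = [[1, 3, 5, 6], [2, 4, 8], [7]].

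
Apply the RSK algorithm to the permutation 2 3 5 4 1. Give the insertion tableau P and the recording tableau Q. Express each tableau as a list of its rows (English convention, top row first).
P = [[1, 3, 4], [2], [5]], Q = [[1, 2, 3], [4], [5]]

Insert each entry of the permutation into P by Schensted row insertion, recording in Q the position of each new cell.

Insert 2: appended to row 1. P = [[2]].
Insert 3: appended to row 1. P = [[2, 3]].
Insert 5: appended to row 1. P = [[2, 3, 5]].
Insert 4: 4 bumps 5 from row 1; 5 starts row 2. P = [[2, 3, 4], [5]].
Insert 1: 1 bumps 2 from row 1; 2 bumps 5 from row 2; 5 starts row 3. P = [[1, 3, 4], [2], [5]].

So P = [[1, 3, 4], [2], [5]], Q = [[1, 2, 3], [4], [5]].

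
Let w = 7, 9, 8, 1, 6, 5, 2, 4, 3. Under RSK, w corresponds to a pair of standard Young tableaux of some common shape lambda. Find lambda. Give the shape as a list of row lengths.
Row-insert each entry into an empty tableau.

After inserting 7: P = [[7]].
After inserting 9: P = [[7, 9]].
After inserting 8: P = [[7, 8], [9]].
After inserting 1: P = [[1, 8], [7], [9]].
After inserting 6: P = [[1, 6], [7, 8], [9]].
After inserting 5: P = [[1, 5], [6, 8], [7], [9]].
After inserting 2: P = [[1, 2], [5, 8], [6], [7], [9]].
After inserting 4: P = [[1, 2, 4], [5, 8], [6], [7], [9]].
After inserting 3: P = [[1, 2, 3], [4, 8], [5], [6], [7], [9]].

The final insertion tableau P = [[1, 2, 3], [4, 8], [5], [6], [7], [9]] has shape [3, 2, 1, 1, 1, 1].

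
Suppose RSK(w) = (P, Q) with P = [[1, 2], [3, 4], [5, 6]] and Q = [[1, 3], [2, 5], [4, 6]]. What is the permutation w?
Reverse RSK: for i = n, n-1, ..., 1, locate i in Q, remove the corresponding corner cell from P, and reverse-bump its entry up through P; the value ejected from row 1 is w(i).

So w = 5 3 6 1 4 2.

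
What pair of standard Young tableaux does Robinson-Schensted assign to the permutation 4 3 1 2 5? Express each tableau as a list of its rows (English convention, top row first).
P = [[1, 2, 5], [3], [4]], Q = [[1, 4, 5], [2], [3]]

Insert each entry of the permutation into P by Schensted row insertion, recording in Q the position of each new cell.

Insert 4: appended to row 1. P = [[4]].
Insert 3: 3 bumps 4 from row 1; 4 starts row 2. P = [[3], [4]].
Insert 1: 1 bumps 3 from row 1; 3 bumps 4 from row 2; 4 starts row 3. P = [[1], [3], [4]].
Insert 2: appended to row 1. P = [[1, 2], [3], [4]].
Insert 5: appended to row 1. P = [[1, 2, 5], [3], [4]].

So P = [[1, 2, 5], [3], [4]], Q = [[1, 4, 5], [2], [3]].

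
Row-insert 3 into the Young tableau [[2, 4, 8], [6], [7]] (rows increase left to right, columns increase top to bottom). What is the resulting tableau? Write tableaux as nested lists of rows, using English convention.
[[2, 3, 8], [4], [6], [7]]

In row 1, 3 replaces 4 (the leftmost entry greater than 3); 4 is bumped to row 2. In row 2, 4 replaces 6 (the leftmost entry greater than 4); 6 is bumped to row 3. In row 3, 6 replaces 7 (the leftmost entry greater than 6); 7 is bumped to row 4. 7 starts a new row 4. The new tableau is [[2, 3, 8], [4], [6], [7]].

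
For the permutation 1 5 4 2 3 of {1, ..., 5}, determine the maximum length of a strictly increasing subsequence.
3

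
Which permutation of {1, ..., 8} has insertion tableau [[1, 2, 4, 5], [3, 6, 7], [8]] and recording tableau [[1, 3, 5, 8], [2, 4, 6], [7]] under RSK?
Reverse the RSK construction: for i from n down to 1, find the cell of Q containing i, remove the entry at that cell from P, and reverse-bump it up through P; the value ejected from row 1 is w(i).

Step i=8: Q has 8 at row 1, column 4; remove that cell from P, ejecting 5. So w(8) = 5. P is now [[1, 2, 4], [3, 6, 7], [8]].
Step i=7: Q has 7 at row 3, column 1; remove 8 from row 3 of P and reverse-bump: 8 enters row 2 and ejects 7; 7 enters row 1 and ejects 4. So w(7) = 4. P is now [[1, 2, 7], [3, 6, 8]].
Step i=6: Q has 6 at row 2, column 3; remove 8 from row 2 of P and reverse-bump: 8 enters row 1 and ejects 7. So w(6) = 7. P is now [[1, 2, 8], [3, 6]].
Step i=5: Q has 5 at row 1, column 3; remove that cell from P, ejecting 8. So w(5) = 8. P is now [[1, 2], [3, 6]].
Step i=4: Q has 4 at row 2, column 2; remove 6 from row 2 of P and reverse-bump: 6 enters row 1 and ejects 2. So w(4) = 2. P is now [[1, 6], [3]].
Step i=3: Q has 3 at row 1, column 2; remove that cell from P, ejecting 6. So w(3) = 6. P is now [[1], [3]].
Step i=2: Q has 2 at row 2, column 1; remove 3 from row 2 of P and reverse-bump: 3 enters row 1 and ejects 1. So w(2) = 1. P is now [[3]].
Step i=1: Q has 1 at row 1, column 1; remove that cell from P, ejecting 3. So w(1) = 3. P is now [].

So w = 3 1 6 2 8 7 4 5.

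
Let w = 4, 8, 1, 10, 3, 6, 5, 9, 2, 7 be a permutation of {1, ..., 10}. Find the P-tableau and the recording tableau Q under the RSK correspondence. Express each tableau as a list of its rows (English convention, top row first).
Insert each entry of the permutation into P by Schensted row insertion, recording in Q the position of each new cell.

Insert 4: appended to row 1. P = [[4]].
Insert 8: appended to row 1. P = [[4, 8]].
Insert 1: 1 bumps 4 from row 1; 4 starts row 2. P = [[1, 8], [4]].
Insert 10: appended to row 1. P = [[1, 8, 10], [4]].
Insert 3: 3 bumps 8 from row 1; 8 appends to row 2. P = [[1, 3, 10], [4, 8]].
Insert 6: 6 bumps 10 from row 1; 10 appends to row 2. P = [[1, 3, 6], [4, 8, 10]].
Insert 5: 5 bumps 6 from row 1; 6 bumps 8 from row 2; 8 starts row 3. P = [[1, 3, 5], [4, 6, 10], [8]].
Insert 9: appended to row 1. P = [[1, 3, 5, 9], [4, 6, 10], [8]].
Insert 2: 2 bumps 3 from row 1; 3 bumps 4 from row 2; 4 bumps 8 from row 3; 8 starts row 4. P = [[1, 2, 5, 9], [3, 6, 10], [4], [8]].
Insert 7: 7 bumps 9 from row 1; 9 bumps 10 from row 2; 10 appends to row 3. P = [[1, 2, 5, 7], [3, 6, 9], [4, 10], [8]].

So P = [[1, 2, 5, 7], [3, 6, 9], [4, 10], [8]], Q = [[1, 2, 4, 8], [3, 5, 6], [7, 10], [9]].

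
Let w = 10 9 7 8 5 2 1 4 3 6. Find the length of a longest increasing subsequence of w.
3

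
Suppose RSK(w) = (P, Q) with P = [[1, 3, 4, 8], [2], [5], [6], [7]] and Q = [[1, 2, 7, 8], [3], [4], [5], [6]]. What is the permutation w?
2 7 6 5 3 1 4 8

Reverse the RSK construction: for i from n down to 1, find the cell of Q containing i, remove the entry at that cell from P, and reverse-bump it up through P; the value ejected from row 1 is w(i).

Step i=8: Q has 8 at row 1, column 4; remove that cell from P, ejecting 8. So w(8) = 8. P is now [[1, 3, 4], [2], [5], [6], [7]].
Step i=7: Q has 7 at row 1, column 3; remove that cell from P, ejecting 4. So w(7) = 4. P is now [[1, 3], [2], [5], [6], [7]].
Step i=6: Q has 6 at row 5, column 1; remove 7 from row 5 of P and reverse-bump: 7 enters row 4 and ejects 6; 6 enters row 3 and ejects 5; 5 enters row 2 and ejects 2; 2 enters row 1 and ejects 1. So w(6) = 1. P is now [[2, 3], [5], [6], [7]].
Step i=5: Q has 5 at row 4, column 1; remove 7 from row 4 of P and reverse-bump: 7 enters row 3 and ejects 6; 6 enters row 2 and ejects 5; 5 enters row 1 and ejects 3. So w(5) = 3. P is now [[2, 5], [6], [7]].
Step i=4: Q has 4 at row 3, column 1; remove 7 from row 3 of P and reverse-bump: 7 enters row 2 and ejects 6; 6 enters row 1 and ejects 5. So w(4) = 5. P is now [[2, 6], [7]].
Step i=3: Q has 3 at row 2, column 1; remove 7 from row 2 of P and reverse-bump: 7 enters row 1 and ejects 6. So w(3) = 6. P is now [[2, 7]].
Step i=2: Q has 2 at row 1, column 2; remove that cell from P, ejecting 7. So w(2) = 7. P is now [[2]].
Step i=1: Q has 1 at row 1, column 1; remove that cell from P, ejecting 2. So w(1) = 2. P is now [].

So w = 2 7 6 5 3 1 4 8.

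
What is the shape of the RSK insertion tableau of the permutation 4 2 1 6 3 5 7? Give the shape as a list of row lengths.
[4, 2, 1]

Row-insert each entry into an empty tableau.

After inserting 4: P = [[4]].
After inserting 2: P = [[2], [4]].
After inserting 1: P = [[1], [2], [4]].
After inserting 6: P = [[1, 6], [2], [4]].
After inserting 3: P = [[1, 3], [2, 6], [4]].
After inserting 5: P = [[1, 3, 5], [2, 6], [4]].
After inserting 7: P = [[1, 3, 5, 7], [2, 6], [4]].

The final insertion tableau P = [[1, 3, 5, 7], [2, 6], [4]] has shape [4, 2, 1].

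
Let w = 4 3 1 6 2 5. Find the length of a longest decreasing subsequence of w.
3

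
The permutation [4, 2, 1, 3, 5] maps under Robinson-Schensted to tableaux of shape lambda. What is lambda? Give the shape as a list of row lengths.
Row-insert each entry into an empty tableau.

After inserting 4: P = [[4]].
After inserting 2: P = [[2], [4]].
After inserting 1: P = [[1], [2], [4]].
After inserting 3: P = [[1, 3], [2], [4]].
After inserting 5: P = [[1, 3, 5], [2], [4]].

The final insertion tableau P = [[1, 3, 5], [2], [4]] has shape [3, 1, 1].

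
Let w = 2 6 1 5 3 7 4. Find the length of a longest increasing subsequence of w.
3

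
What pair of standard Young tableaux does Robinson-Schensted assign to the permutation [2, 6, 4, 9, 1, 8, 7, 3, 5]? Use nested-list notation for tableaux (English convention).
Insert each entry of the permutation into P by Schensted row insertion, recording in Q the position of each new cell.

Insert 2: appended to row 1. P = [[2]], Q = [[1]].
Insert 6: appended to row 1. P = [[2, 6]], Q = [[1, 2]].
Insert 4: 4 bumps 6 from row 1; 6 starts row 2. P = [[2, 4], [6]], Q = [[1, 2], [3]].
Insert 9: appended to row 1. P = [[2, 4, 9], [6]], Q = [[1, 2, 4], [3]].
Insert 1: 1 bumps 2 from row 1; 2 bumps 6 from row 2; 6 starts row 3. P = [[1, 4, 9], [2], [6]], Q = [[1, 2, 4], [3], [5]].
Insert 8: 8 bumps 9 from row 1; 9 appends to row 2. P = [[1, 4, 8], [2, 9], [6]], Q = [[1, 2, 4], [3, 6], [5]].
Insert 7: 7 bumps 8 from row 1; 8 bumps 9 from row 2; 9 appends to row 3. P = [[1, 4, 7], [2, 8], [6, 9]], Q = [[1, 2, 4], [3, 6], [5, 7]].
Insert 3: 3 bumps 4 from row 1; 4 bumps 8 from row 2; 8 bumps 9 from row 3; 9 starts row 4. P = [[1, 3, 7], [2, 4], [6, 8], [9]], Q = [[1, 2, 4], [3, 6], [5, 7], [8]].
Insert 5: 5 bumps 7 from row 1; 7 appends to row 2. P = [[1, 3, 5], [2, 4, 7], [6, 8], [9]], Q = [[1, 2, 4], [3, 6, 9], [5, 7], [8]].

So P = [[1, 3, 5], [2, 4, 7], [6, 8], [9]], Q = [[1, 2, 4], [3, 6, 9], [5, 7], [8]].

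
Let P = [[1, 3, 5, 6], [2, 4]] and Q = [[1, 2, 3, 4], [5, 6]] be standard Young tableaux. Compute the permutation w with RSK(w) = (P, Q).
Reverse the RSK construction: for i from n down to 1, find the cell of Q containing i, remove the entry at that cell from P, and reverse-bump it up through P; the value ejected from row 1 is w(i).

Step i=6: Q has 6 at row 2, column 2; remove 4 from row 2 of P and reverse-bump: 4 enters row 1 and ejects 3. So w(6) = 3. P is now [[1, 4, 5, 6], [2]].
Step i=5: Q has 5 at row 2, column 1; remove 2 from row 2 of P and reverse-bump: 2 enters row 1 and ejects 1. So w(5) = 1. P is now [[2, 4, 5, 6]].
Step i=4: Q has 4 at row 1, column 4; remove that cell from P, ejecting 6. So w(4) = 6. P is now [[2, 4, 5]].
Step i=3: Q has 3 at row 1, column 3; remove that cell from P, ejecting 5. So w(3) = 5. P is now [[2, 4]].
Step i=2: Q has 2 at row 1, column 2; remove that cell from P, ejecting 4. So w(2) = 4. P is now [[2]].
Step i=1: Q has 1 at row 1, column 1; remove that cell from P, ejecting 2. So w(1) = 2. P is now [].

So w = 2 4 5 6 1 3.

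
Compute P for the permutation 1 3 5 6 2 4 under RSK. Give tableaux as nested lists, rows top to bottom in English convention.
P = [[1, 2, 4, 6], [3, 5]]

After inserting 1: P = [[1]].
After inserting 3: P = [[1, 3]].
After inserting 5: P = [[1, 3, 5]].
After inserting 6: P = [[1, 3, 5, 6]].
After inserting 2: P = [[1, 2, 5, 6], [3]].
After inserting 4: P = [[1, 2, 4, 6], [3, 5]].

So P = [[1, 2, 4, 6], [3, 5]].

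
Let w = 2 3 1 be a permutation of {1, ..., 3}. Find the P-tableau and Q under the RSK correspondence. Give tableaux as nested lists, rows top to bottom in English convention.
P = [[1, 3], [2]], Q = [[1, 2], [3]]

Insert each entry of the permutation into P by Schensted row insertion, recording in Q the position of each new cell.

Insert 2: appended to row 1. P = [[2]].
Insert 3: appended to row 1. P = [[2, 3]].
Insert 1: 1 bumps 2 from row 1; 2 starts row 2. P = [[1, 3], [2]].

So P = [[1, 3], [2]], Q = [[1, 2], [3]].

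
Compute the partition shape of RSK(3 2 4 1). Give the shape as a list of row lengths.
[2, 1, 1]

Row-insert each entry into an empty tableau.

After inserting 3: P = [[3]].
After inserting 2: P = [[2], [3]].
After inserting 4: P = [[2, 4], [3]].
After inserting 1: P = [[1, 4], [2], [3]].

The final insertion tableau P = [[1, 4], [2], [3]] has shape [2, 1, 1].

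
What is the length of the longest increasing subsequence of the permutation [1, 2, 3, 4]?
4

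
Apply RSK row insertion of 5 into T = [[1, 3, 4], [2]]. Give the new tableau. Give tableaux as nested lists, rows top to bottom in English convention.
5 is larger than every entry of row 1, so it is appended to row 1. The new tableau is [[1, 3, 4, 5], [2]].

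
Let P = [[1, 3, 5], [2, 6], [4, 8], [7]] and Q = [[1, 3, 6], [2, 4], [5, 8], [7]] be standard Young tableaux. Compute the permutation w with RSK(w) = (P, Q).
7 2 8 4 3 6 1 5

Reverse the RSK construction: for i from n down to 1, find the cell of Q containing i, remove the entry at that cell from P, and reverse-bump it up through P; the value ejected from row 1 is w(i).

Step i=8: Q has 8 at row 3, column 2; remove 8 from row 3 of P and reverse-bump: 8 enters row 2 and ejects 6; 6 enters row 1 and ejects 5. So w(8) = 5. P is now [[1, 3, 6], [2, 8], [4], [7]].
Step i=7: Q has 7 at row 4, column 1; remove 7 from row 4 of P and reverse-bump: 7 enters row 3 and ejects 4; 4 enters row 2 and ejects 2; 2 enters row 1 and ejects 1. So w(7) = 1. P is now [[2, 3, 6], [4, 8], [7]].
Step i=6: Q has 6 at row 1, column 3; remove that cell from P, ejecting 6. So w(6) = 6. P is now [[2, 3], [4, 8], [7]].
Step i=5: Q has 5 at row 3, column 1; remove 7 from row 3 of P and reverse-bump: 7 enters row 2 and ejects 4; 4 enters row 1 and ejects 3. So w(5) = 3. P is now [[2, 4], [7, 8]].
Step i=4: Q has 4 at row 2, column 2; remove 8 from row 2 of P and reverse-bump: 8 enters row 1 and ejects 4. So w(4) = 4. P is now [[2, 8], [7]].
Step i=3: Q has 3 at row 1, column 2; remove that cell from P, ejecting 8. So w(3) = 8. P is now [[2], [7]].
Step i=2: Q has 2 at row 2, column 1; remove 7 from row 2 of P and reverse-bump: 7 enters row 1 and ejects 2. So w(2) = 2. P is now [[7]].
Step i=1: Q has 1 at row 1, column 1; remove that cell from P, ejecting 7. So w(1) = 7. P is now [].

So w = 7 2 8 4 3 6 1 5.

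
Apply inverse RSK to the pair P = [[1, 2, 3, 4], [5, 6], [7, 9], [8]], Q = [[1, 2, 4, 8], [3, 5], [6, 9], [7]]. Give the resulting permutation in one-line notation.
1 8 2 9 7 5 3 6 4

Reverse the RSK construction: for i from n down to 1, find the cell of Q containing i, remove the entry at that cell from P, and reverse-bump it up through P; the value ejected from row 1 is w(i).

Step i=9: Q has 9 at row 3, column 2; remove 9 from row 3 of P and reverse-bump: 9 enters row 2 and ejects 6; 6 enters row 1 and ejects 4. So w(9) = 4. P is now [[1, 2, 3, 6], [5, 9], [7], [8]].
Step i=8: Q has 8 at row 1, column 4; remove that cell from P, ejecting 6. So w(8) = 6. P is now [[1, 2, 3], [5, 9], [7], [8]].
Step i=7: Q has 7 at row 4, column 1; remove 8 from row 4 of P and reverse-bump: 8 enters row 3 and ejects 7; 7 enters row 2 and ejects 5; 5 enters row 1 and ejects 3. So w(7) = 3. P is now [[1, 2, 5], [7, 9], [8]].
Step i=6: Q has 6 at row 3, column 1; remove 8 from row 3 of P and reverse-bump: 8 enters row 2 and ejects 7; 7 enters row 1 and ejects 5. So w(6) = 5. P is now [[1, 2, 7], [8, 9]].
Step i=5: Q has 5 at row 2, column 2; remove 9 from row 2 of P and reverse-bump: 9 enters row 1 and ejects 7. So w(5) = 7. P is now [[1, 2, 9], [8]].
Step i=4: Q has 4 at row 1, column 3; remove that cell from P, ejecting 9. So w(4) = 9. P is now [[1, 2], [8]].
Step i=3: Q has 3 at row 2, column 1; remove 8 from row 2 of P and reverse-bump: 8 enters row 1 and ejects 2. So w(3) = 2. P is now [[1, 8]].
Step i=2: Q has 2 at row 1, column 2; remove that cell from P, ejecting 8. So w(2) = 8. P is now [[1]].
Step i=1: Q has 1 at row 1, column 1; remove that cell from P, ejecting 1. So w(1) = 1. P is now [].

So w = 1 8 2 9 7 5 3 6 4.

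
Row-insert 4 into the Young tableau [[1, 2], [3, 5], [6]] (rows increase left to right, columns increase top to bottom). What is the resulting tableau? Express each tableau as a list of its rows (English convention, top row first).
[[1, 2, 4], [3, 5], [6]]

4 is larger than every entry of row 1, so it is appended to row 1. The new tableau is [[1, 2, 4], [3, 5], [6]].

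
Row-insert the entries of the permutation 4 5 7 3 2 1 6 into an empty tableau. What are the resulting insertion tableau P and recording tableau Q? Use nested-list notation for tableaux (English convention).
P = [[1, 5, 6], [2, 7], [3], [4]], Q = [[1, 2, 3], [4, 7], [5], [6]]

Insert each entry of the permutation into P by Schensted row insertion, recording in Q the position of each new cell.

Insert 4: appended to row 1. P = [[4]].
Insert 5: appended to row 1. P = [[4, 5]].
Insert 7: appended to row 1. P = [[4, 5, 7]].
Insert 3: 3 bumps 4 from row 1; 4 starts row 2. P = [[3, 5, 7], [4]].
Insert 2: 2 bumps 3 from row 1; 3 bumps 4 from row 2; 4 starts row 3. P = [[2, 5, 7], [3], [4]].
Insert 1: 1 bumps 2 from row 1; 2 bumps 3 from row 2; 3 bumps 4 from row 3; 4 starts row 4. P = [[1, 5, 7], [2], [3], [4]].
Insert 6: 6 bumps 7 from row 1; 7 appends to row 2. P = [[1, 5, 6], [2, 7], [3], [4]].

So P = [[1, 5, 6], [2, 7], [3], [4]], Q = [[1, 2, 3], [4, 7], [5], [6]].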